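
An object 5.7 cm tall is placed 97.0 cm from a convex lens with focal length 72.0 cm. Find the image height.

16.4 cm

1/d_i = 1/f − 1/d_o = 1/(72.00) − 1/(97.0) = 0.003580, so d_i = 279.4 cm.
m = −d_i/d_o = -2.880.
|h_i| = |m|·h_o = 2.880 × 5.7 = 16.4 cm. The image is real, inverted and enlarged, on the far side of the lens.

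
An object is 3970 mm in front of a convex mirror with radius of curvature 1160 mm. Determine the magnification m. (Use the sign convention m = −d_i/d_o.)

m = +0.127

f = R/2 = 1160/2 = 580.0 mm; for a convex mirror, f = -580.0 mm.
1/d_i = 1/f − 1/d_o = 1/(-580.0) − 1/(3970) = -0.001976, so d_i = -506.1 mm.
m = −d_i/d_o = −(-506.1)/(3970) = +0.127.
The image is virtual, upright and reduced, behind the mirror.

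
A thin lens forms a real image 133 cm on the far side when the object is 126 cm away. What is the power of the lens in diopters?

d_i = +133 cm.
1/f = 1/d_o + 1/d_i = 1/(126) + 1/(133) = 0.01546 cm⁻¹.
f = 64.70 cm = 0.6470 m, so P = 1/f = +1.55 D.

P = +1.55 D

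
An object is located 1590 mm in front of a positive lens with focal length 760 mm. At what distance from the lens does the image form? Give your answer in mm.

Lens equation: 1/d_i = 1/f − 1/d_o = 1/(760.0) − 1/(1590) = 0.001316 − 0.0006289 = 0.0006869, so d_i = 1460 mm.
The image is real, inverted and reduced, on the far side of the lens.

1460 mm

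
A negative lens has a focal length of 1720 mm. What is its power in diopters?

P = -0.581 D

For a negative lens, f = −1720 mm.
f = -172 cm = -1.72 m.
P = 1/f = 1/(-1.72 m) = -0.581 D.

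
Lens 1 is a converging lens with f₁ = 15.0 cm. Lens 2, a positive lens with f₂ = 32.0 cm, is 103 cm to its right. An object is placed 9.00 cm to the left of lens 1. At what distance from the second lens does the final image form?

Lens 1: 1/d_i1 = 1/f₁ − 1/d_o1 = 1/(15.0) − 1/(9.00) = -0.04444, so d_i1 = -22.50 cm.
The intermediate image is 22.50 cm to the left of lens 1 (virtual), which is 103 − (-22.50) = 125.5 cm to the left of lens 2, so d_o2 = +125.5 cm.
Lens 2: 1/d_i2 = 1/f₂ − 1/d_o2 = 1/(32.0) − 1/(125.5) = 0.02328, so d_i2 = 43.0 cm.
The final image is real, 43.0 cm to the right of lens 2 (overall magnification ≈ -0.86).

43.0 cm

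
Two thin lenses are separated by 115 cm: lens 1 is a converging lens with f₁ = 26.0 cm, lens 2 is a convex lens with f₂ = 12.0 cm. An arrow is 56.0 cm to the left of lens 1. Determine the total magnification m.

m = +0.191

Lens 1: 1/d_i1 = 1/(26.0) − 1/(56.0) = 0.02060, so d_i1 = 48.53 cm; m₁ = −d_i1/d_o1 = -0.8666.
d_o2 = 115 − (48.53) = 66.47 cm.
Lens 2: 1/d_i2 = 1/(12.0) − 1/(66.47) = 0.06829, so d_i2 = 14.64 cm; m₂ = −d_i2/d_o2 = -0.2203.
m = m₁·m₂ = (-0.8666)(-0.2203) = +0.191.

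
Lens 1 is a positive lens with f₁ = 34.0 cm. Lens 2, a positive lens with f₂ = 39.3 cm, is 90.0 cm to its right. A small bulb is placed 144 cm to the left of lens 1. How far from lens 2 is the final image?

289 cm

Lens 1: 1/d_i1 = 1/f₁ − 1/d_o1 = 1/(34.0) − 1/(144) = 0.02247, so d_i1 = 44.51 cm.
The intermediate image is 44.51 cm to the right of lens 1, which is 90.0 − (44.51) = 45.49 cm to the left of lens 2, so d_o2 = +45.49 cm.
Lens 2: 1/d_i2 = 1/f₂ − 1/d_o2 = 1/(39.3) − 1/(45.49) = 0.003462, so d_i2 = 289 cm.
The final image is real, 289 cm to the right of lens 2 (overall magnification ≈ 2.0).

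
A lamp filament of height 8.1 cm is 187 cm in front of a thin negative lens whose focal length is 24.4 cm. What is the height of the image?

0.935 cm

For a negative lens, f = -24.4 cm.
1/d_i = 1/f − 1/d_o = 1/(-24.40) − 1/(187) = -0.04633, so d_i = -21.58 cm.
m = −d_i/d_o = +0.1154.
|h_i| = |m|·h_o = 0.1154 × 8.1 = 0.935 cm. The image is virtual, upright and reduced, on the same side as the object.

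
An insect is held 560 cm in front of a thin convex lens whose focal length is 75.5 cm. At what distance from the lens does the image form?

87.3 cm

Thin-lens equation: 1/q = 1/f − 1/p = 1/(75.50) − 1/(560) = 0.01325 − 0.001786 = 0.01146, so q = 87.3 cm.
The image is real, inverted and reduced, on the far side of the lens.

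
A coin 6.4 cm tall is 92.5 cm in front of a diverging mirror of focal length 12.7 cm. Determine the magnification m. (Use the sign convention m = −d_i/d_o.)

m = +0.121

For a diverging mirror, f = -12.7 cm.
1/d_i = 1/f − 1/d_o = 1/(-12.70) − 1/(92.5) = -0.08955, so d_i = -11.17 cm.
m = −d_i/d_o = −(-11.17)/(92.5) = +0.121.
The image is virtual, upright and reduced, behind the mirror.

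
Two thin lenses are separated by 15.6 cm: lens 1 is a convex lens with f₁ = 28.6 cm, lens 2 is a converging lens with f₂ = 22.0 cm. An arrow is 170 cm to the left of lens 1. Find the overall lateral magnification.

m = -0.109

Lens 1: 1/d_i1 = 1/(28.6) − 1/(170) = 0.02908, so d_i1 = 34.38 cm; m₁ = −d_i1/d_o1 = -0.2022.
d_o2 = 15.6 − (34.38) = -18.78 cm (virtual object).
Lens 2: 1/d_i2 = 1/(22.0) − 1/(-18.78) = 0.09870, so d_i2 = 10.13 cm; m₂ = −d_i2/d_o2 = +0.5395.
m = m₁·m₂ = (-0.2022)(+0.5395) = -0.109.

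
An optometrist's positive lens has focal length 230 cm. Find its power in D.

f = 230 cm = 2.30 m.
P = 1/f = 1/(2.30 m) = +0.435 D.

P = +0.435 D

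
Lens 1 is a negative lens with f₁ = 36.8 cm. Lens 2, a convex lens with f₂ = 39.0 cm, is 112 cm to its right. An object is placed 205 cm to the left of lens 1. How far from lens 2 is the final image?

Lens 1 is diverging, so f₁ = −36.8 cm.
Lens 1: 1/d_i1 = 1/f₁ − 1/d_o1 = 1/(-36.8) − 1/(205) = -0.03205, so d_i1 = -31.20 cm.
The intermediate image is 31.20 cm to the left of lens 1 (virtual), which is 112 − (-31.20) = 143.2 cm to the left of lens 2, so d_o2 = +143.2 cm.
Lens 2: 1/d_i2 = 1/f₂ − 1/d_o2 = 1/(39.0) − 1/(143.2) = 0.01866, so d_i2 = 53.6 cm.
The final image is real, 53.6 cm to the right of lens 2 (overall magnification ≈ -0.057).

53.6 cm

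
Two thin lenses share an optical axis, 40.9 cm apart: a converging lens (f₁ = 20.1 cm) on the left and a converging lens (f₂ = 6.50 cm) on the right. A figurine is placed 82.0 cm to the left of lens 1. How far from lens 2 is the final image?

Lens 1: 1/d_i1 = 1/f₁ − 1/d_o1 = 1/(20.1) − 1/(82.0) = 0.03756, so d_i1 = 26.63 cm.
The intermediate image is 26.63 cm to the right of lens 1, which is 40.9 − (26.63) = 14.27 cm to the left of lens 2, so d_o2 = +14.27 cm.
Lens 2: 1/d_i2 = 1/f₂ − 1/d_o2 = 1/(6.50) − 1/(14.27) = 0.08377, so d_i2 = 11.9 cm.
The final image is real, 11.9 cm to the right of lens 2 (overall magnification ≈ 0.27).

11.9 cm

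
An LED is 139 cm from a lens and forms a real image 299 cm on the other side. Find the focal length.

Real image ⇒ d_i = +299 cm.
1/f = 1/d_o + 1/d_i = 1/(139) + 1/(299) = 0.01054, so f = 94.9 cm.
Since f is positive, the lens is converging.

f = 94.9 cm (converging)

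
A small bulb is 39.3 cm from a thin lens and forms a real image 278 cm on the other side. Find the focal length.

Real image ⇒ d_i = +278 cm.
1/f = 1/d_o + 1/d_i = 1/(39.3) + 1/(278) = 0.02904, so f = 34.4 cm.
Since f is positive, the thin lens is converging.

f = 34.4 cm (converging)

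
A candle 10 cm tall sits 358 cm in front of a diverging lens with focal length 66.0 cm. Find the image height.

For a diverging lens, f = -66.0 cm.
1/d_i = 1/f − 1/d_o = 1/(-66.00) − 1/(358) = -0.01794, so d_i = -55.73 cm.
m = −d_i/d_o = +0.1557.
|h_i| = |m|·h_o = 0.1557 × 10 = 1.56 cm. The image is virtual, upright and reduced, on the same side as the object.

1.56 cm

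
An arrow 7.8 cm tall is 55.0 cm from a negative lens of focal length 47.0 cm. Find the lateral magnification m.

For a negative lens, f = -47.0 cm.
1/d_i = 1/f − 1/d_o = 1/(-47.00) − 1/(55.0) = -0.03946, so d_i = -25.34 cm.
m = −d_i/d_o = −(-25.34)/(55.0) = +0.461.
The image is virtual, upright and reduced, on the same side as the object.

m = +0.461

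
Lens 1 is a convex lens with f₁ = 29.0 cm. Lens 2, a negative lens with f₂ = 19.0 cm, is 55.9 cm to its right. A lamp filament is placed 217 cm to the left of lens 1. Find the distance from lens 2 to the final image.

10.3 cm

Lens 1: 1/d_i1 = 1/f₁ − 1/d_o1 = 1/(29.0) − 1/(217) = 0.02987, so d_i1 = 33.47 cm.
The intermediate image is 33.47 cm to the right of lens 1, which is 55.9 − (33.47) = 22.43 cm to the left of lens 2, so d_o2 = +22.43 cm.
Lens 2 is diverging, so f₂ = −19.0 cm.
Lens 2: 1/d_i2 = 1/f₂ − 1/d_o2 = 1/(-19.0) − 1/(22.43) = -0.09721, so d_i2 = -10.3 cm.
The final image is virtual, 10.3 cm to the left of lens 2 (overall magnification ≈ -0.071).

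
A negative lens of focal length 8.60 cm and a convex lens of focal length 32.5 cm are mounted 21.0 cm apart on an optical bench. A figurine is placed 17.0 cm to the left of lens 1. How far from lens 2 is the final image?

Lens 1 is diverging, so f₁ = −8.60 cm.
Lens 1: 1/d_i1 = 1/f₁ − 1/d_o1 = 1/(-8.60) − 1/(17.0) = -0.1751, so d_i1 = -5.711 cm.
The intermediate image is 5.711 cm to the left of lens 1 (virtual), which is 21.0 − (-5.711) = 26.71 cm to the left of lens 2, so d_o2 = +26.71 cm.
Lens 2: 1/d_i2 = 1/f₂ − 1/d_o2 = 1/(32.5) − 1/(26.71) = -0.006670, so d_i2 = -150 cm.
The final image is virtual, 150 cm to the left of lens 2 (overall magnification ≈ 1.9).

150 cm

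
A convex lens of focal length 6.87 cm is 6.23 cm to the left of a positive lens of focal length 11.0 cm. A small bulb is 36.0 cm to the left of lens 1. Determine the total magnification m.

m = -0.196

Lens 1: 1/d_i1 = 1/(6.87) − 1/(36.0) = 0.1178, so d_i1 = 8.490 cm; m₁ = −d_i1/d_o1 = -0.2358.
d_o2 = 6.23 − (8.490) = -2.260 cm (virtual object).
Lens 2: 1/d_i2 = 1/(11.0) − 1/(-2.260) = 0.5334, so d_i2 = 1.875 cm; m₂ = −d_i2/d_o2 = +0.8296.
m = m₁·m₂ = (-0.2358)(+0.8296) = -0.196.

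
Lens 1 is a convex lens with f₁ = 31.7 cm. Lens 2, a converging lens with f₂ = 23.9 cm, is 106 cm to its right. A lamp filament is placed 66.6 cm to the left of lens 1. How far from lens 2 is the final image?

50.3 cm

Lens 1: 1/d_i1 = 1/f₁ − 1/d_o1 = 1/(31.7) − 1/(66.6) = 0.01653, so d_i1 = 60.49 cm.
The intermediate image is 60.49 cm to the right of lens 1, which is 106 − (60.49) = 45.51 cm to the left of lens 2, so d_o2 = +45.51 cm.
Lens 2: 1/d_i2 = 1/f₂ − 1/d_o2 = 1/(23.9) − 1/(45.51) = 0.01987, so d_i2 = 50.3 cm.
The final image is real, 50.3 cm to the right of lens 2 (overall magnification ≈ 1.0).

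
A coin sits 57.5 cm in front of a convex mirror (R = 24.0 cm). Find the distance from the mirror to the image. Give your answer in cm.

f = R/2 = 24.0/2 = 12.00 cm; for a convex mirror, f = -12.00 cm.
Mirror equation: 1/d_i = 1/f − 1/d_o = 1/(-12.00) − 1/(57.5) = -0.08333 − 0.01739 = -0.1007, so d_i = -9.93 cm.
The image is virtual, upright and reduced, behind the mirror.

9.93 cm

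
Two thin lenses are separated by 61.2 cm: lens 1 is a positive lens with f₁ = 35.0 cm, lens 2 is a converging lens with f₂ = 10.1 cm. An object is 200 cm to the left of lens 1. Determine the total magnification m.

Lens 1: 1/d_i1 = 1/(35.0) − 1/(200) = 0.02357, so d_i1 = 42.42 cm; m₁ = −d_i1/d_o1 = -0.2121.
d_o2 = 61.2 − (42.42) = 18.78 cm.
Lens 2: 1/d_i2 = 1/(10.1) − 1/(18.78) = 0.04576, so d_i2 = 21.85 cm; m₂ = −d_i2/d_o2 = -1.164.
m = m₁·m₂ = (-0.2121)(-1.164) = +0.247.

m = +0.247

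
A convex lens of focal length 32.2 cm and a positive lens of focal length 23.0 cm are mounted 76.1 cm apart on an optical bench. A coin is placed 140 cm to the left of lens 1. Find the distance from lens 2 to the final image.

Lens 1: 1/d_i1 = 1/f₁ − 1/d_o1 = 1/(32.2) − 1/(140) = 0.02391, so d_i1 = 41.82 cm.
The intermediate image is 41.82 cm to the right of lens 1, which is 76.1 − (41.82) = 34.28 cm to the left of lens 2, so d_o2 = +34.28 cm.
Lens 2: 1/d_i2 = 1/f₂ − 1/d_o2 = 1/(23.0) − 1/(34.28) = 0.01431, so d_i2 = 69.9 cm.
The final image is real, 69.9 cm to the right of lens 2 (overall magnification ≈ 0.61).

69.9 cm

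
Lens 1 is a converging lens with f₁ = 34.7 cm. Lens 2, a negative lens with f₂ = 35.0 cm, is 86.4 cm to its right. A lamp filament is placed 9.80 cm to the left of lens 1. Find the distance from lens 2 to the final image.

25.9 cm

Lens 1: 1/d_i1 = 1/f₁ − 1/d_o1 = 1/(34.7) − 1/(9.80) = -0.07322, so d_i1 = -13.66 cm.
The intermediate image is 13.66 cm to the left of lens 1 (virtual), which is 86.4 − (-13.66) = 100.1 cm to the left of lens 2, so d_o2 = +100.1 cm.
Lens 2 is diverging, so f₂ = −35.0 cm.
Lens 2: 1/d_i2 = 1/f₂ − 1/d_o2 = 1/(-35.0) − 1/(100.1) = -0.03856, so d_i2 = -25.9 cm.
The final image is virtual, 25.9 cm to the left of lens 2 (overall magnification ≈ 0.36).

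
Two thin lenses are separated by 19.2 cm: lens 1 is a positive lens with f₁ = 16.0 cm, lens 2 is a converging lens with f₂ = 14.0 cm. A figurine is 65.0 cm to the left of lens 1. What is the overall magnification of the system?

Lens 1: 1/d_i1 = 1/(16.0) − 1/(65.0) = 0.04712, so d_i1 = 21.22 cm; m₁ = −d_i1/d_o1 = -0.3265.
d_o2 = 19.2 − (21.22) = -2.020 cm (virtual object).
Lens 2: 1/d_i2 = 1/(14.0) − 1/(-2.020) = 0.5665, so d_i2 = 1.765 cm; m₂ = −d_i2/d_o2 = +0.8739.
m = m₁·m₂ = (-0.3265)(+0.8739) = -0.285.

m = -0.285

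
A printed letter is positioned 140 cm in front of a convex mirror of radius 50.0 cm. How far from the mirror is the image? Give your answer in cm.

f = R/2 = 50.0/2 = 25.00 cm; for a convex mirror, f = -25.00 cm.
Mirror equation: 1/q = 1/f − 1/p = 1/(-25.00) − 1/(140) = -0.04000 − 0.007143 = -0.04714, so q = -21.2 cm.
The image is virtual, upright and reduced, behind the mirror.

21.2 cm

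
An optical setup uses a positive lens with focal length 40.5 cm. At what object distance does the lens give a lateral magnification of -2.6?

56.1 cm

m = −d_i/d_o ⇒ d_i = −m·d_o.
1/f = 1/d_o + 1/d_i = 1/d_o − 1/(m·d_o) = (1 − 1/m)/d_o, so d_o = f(1 − 1/m) = (40.50)(1 − 1/(-2.6)) = 56.1 cm.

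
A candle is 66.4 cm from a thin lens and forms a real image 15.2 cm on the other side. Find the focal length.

Real image ⇒ d_i = +15.2 cm.
1/f = 1/d_o + 1/d_i = 1/(66.4) + 1/(15.2) = 0.08085, so f = 12.4 cm.
Since f is positive, the thin lens is converging.

f = 12.4 cm (converging)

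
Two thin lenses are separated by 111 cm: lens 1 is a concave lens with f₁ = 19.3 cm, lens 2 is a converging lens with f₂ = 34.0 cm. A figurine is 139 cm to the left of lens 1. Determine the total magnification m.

f₁ = −19.3 cm (diverging).
Lens 1: 1/d_i1 = 1/(-19.3) − 1/(139) = -0.05901, so d_i1 = -16.95 cm; m₁ = −d_i1/d_o1 = +0.1219.
d_o2 = 111 − (-16.95) = 128.0 cm.
Lens 2: 1/d_i2 = 1/(34.0) − 1/(128.0) = 0.02160, so d_i2 = 46.30 cm; m₂ = −d_i2/d_o2 = -0.3617.
m = m₁·m₂ = (+0.1219)(-0.3617) = -0.0441.

m = -0.0441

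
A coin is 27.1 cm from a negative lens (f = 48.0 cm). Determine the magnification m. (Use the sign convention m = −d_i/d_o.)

For a negative lens, f = -48.0 cm.
1/d_i = 1/f − 1/d_o = 1/(-48.00) − 1/(27.1) = -0.05773, so d_i = -17.32 cm.
m = −d_i/d_o = −(-17.32)/(27.1) = +0.639.
The image is virtual, upright and reduced, on the same side as the object.

m = +0.639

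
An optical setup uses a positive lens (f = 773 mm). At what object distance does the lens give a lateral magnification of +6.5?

654 mm

m = −d_i/d_o ⇒ d_i = −m·d_o.
1/f = 1/d_o + 1/d_i = 1/d_o − 1/(m·d_o) = (1 − 1/m)/d_o, so d_o = f(1 − 1/m) = (773.0)(1 − 1/(+6.5)) = 654 mm.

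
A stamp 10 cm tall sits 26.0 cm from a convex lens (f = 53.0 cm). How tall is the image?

1/d_i = 1/f − 1/d_o = 1/(53.00) − 1/(26.0) = -0.01959, so d_i = -51.04 cm.
m = −d_i/d_o = +1.963.
|h_i| = |m|·h_o = 1.963 × 10 = 19.6 cm. The image is virtual, upright and enlarged, on the same side as the object.

19.6 cm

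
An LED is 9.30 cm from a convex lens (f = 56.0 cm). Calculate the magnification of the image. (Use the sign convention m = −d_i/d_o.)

1/d_i = 1/f − 1/d_o = 1/(56.00) − 1/(9.30) = -0.08967, so d_i = -11.15 cm.
m = −d_i/d_o = −(-11.15)/(9.30) = +1.20.
The image is virtual, upright and enlarged, on the same side as the object.

m = +1.20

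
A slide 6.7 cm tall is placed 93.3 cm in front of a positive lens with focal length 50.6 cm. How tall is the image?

7.94 cm

1/d_i = 1/f − 1/d_o = 1/(50.60) − 1/(93.3) = 0.009045, so d_i = 110.6 cm.
m = −d_i/d_o = -1.185.
|h_i| = |m|·h_o = 1.185 × 6.7 = 7.94 cm. The image is real, inverted and enlarged, on the far side of the lens.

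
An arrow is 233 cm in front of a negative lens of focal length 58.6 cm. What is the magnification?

For a negative lens, f = -58.6 cm.
1/d_i = 1/f − 1/d_o = 1/(-58.60) − 1/(233) = -0.02136, so d_i = -46.82 cm.
m = −d_i/d_o = −(-46.82)/(233) = +0.201.
The image is virtual, upright and reduced, on the same side as the object.

m = +0.201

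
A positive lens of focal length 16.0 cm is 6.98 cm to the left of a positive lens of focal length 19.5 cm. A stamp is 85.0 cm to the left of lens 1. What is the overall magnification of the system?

Lens 1: 1/d_i1 = 1/(16.0) − 1/(85.0) = 0.05074, so d_i1 = 19.71 cm; m₁ = −d_i1/d_o1 = -0.2319.
d_o2 = 6.98 − (19.71) = -12.73 cm (virtual object).
Lens 2: 1/d_i2 = 1/(19.5) − 1/(-12.73) = 0.1298, so d_i2 = 7.702 cm; m₂ = −d_i2/d_o2 = +0.6050.
m = m₁·m₂ = (-0.2319)(+0.6050) = -0.140.

m = -0.140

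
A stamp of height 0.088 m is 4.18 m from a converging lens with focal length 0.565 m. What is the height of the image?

1/d_i = 1/f − 1/d_o = 1/(0.5650) − 1/(4.18) = 1.531, so d_i = 0.6533 m.
m = −d_i/d_o = -0.1563.
|h_i| = |m|·h_o = 0.1563 × 0.088 = 0.0138 m. The image is real, inverted and reduced, on the far side of the lens.

0.0138 m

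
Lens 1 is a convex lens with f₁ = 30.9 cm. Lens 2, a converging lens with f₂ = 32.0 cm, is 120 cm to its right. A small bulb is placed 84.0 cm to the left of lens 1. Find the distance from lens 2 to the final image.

Lens 1: 1/d_i1 = 1/f₁ − 1/d_o1 = 1/(30.9) − 1/(84.0) = 0.02046, so d_i1 = 48.88 cm.
The intermediate image is 48.88 cm to the right of lens 1, which is 120 − (48.88) = 71.12 cm to the left of lens 2, so d_o2 = +71.12 cm.
Lens 2: 1/d_i2 = 1/f₂ − 1/d_o2 = 1/(32.0) − 1/(71.12) = 0.01719, so d_i2 = 58.2 cm.
The final image is real, 58.2 cm to the right of lens 2 (overall magnification ≈ 0.48).

58.2 cm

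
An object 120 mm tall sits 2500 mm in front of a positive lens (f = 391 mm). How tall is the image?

1/d_i = 1/f − 1/d_o = 1/(391.0) − 1/(2500) = 0.002158, so d_i = 463.5 mm.
m = −d_i/d_o = -0.1854.
|h_i| = |m|·h_o = 0.1854 × 120 = 22.2 mm. The image is real, inverted and reduced, on the far side of the lens.

22.2 mm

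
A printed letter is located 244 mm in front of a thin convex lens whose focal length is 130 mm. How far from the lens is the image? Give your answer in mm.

278 mm

Thin-lens equation: 1/d_i = 1/f − 1/d_o = 1/(130.0) − 1/(244) = 0.007692 − 0.004098 = 0.003594, so d_i = 278 mm.
The image is real, inverted and enlarged, on the far side of the lens.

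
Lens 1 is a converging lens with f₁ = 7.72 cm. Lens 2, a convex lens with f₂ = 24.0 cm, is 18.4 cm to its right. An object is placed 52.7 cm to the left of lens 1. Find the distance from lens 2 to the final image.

Lens 1: 1/d_i1 = 1/f₁ − 1/d_o1 = 1/(7.72) − 1/(52.7) = 0.1106, so d_i1 = 9.045 cm.
The intermediate image is 9.045 cm to the right of lens 1, which is 18.4 − (9.045) = 9.355 cm to the left of lens 2, so d_o2 = +9.355 cm.
Lens 2: 1/d_i2 = 1/f₂ − 1/d_o2 = 1/(24.0) − 1/(9.355) = -0.06523, so d_i2 = -15.3 cm.
The final image is virtual, 15.3 cm to the left of lens 2 (overall magnification ≈ -0.28).

15.3 cm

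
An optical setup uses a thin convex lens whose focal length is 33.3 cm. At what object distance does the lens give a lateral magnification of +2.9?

m = −d_i/d_o ⇒ d_i = −m·d_o.
1/f = 1/d_o + 1/d_i = 1/d_o − 1/(m·d_o) = (1 − 1/m)/d_o, so d_o = f(1 − 1/m) = (33.30)(1 − 1/(+2.9)) = 21.8 cm.

21.8 cm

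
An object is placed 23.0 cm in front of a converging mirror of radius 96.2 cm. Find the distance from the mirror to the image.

44.1 cm

f = R/2 = 96.2/2 = 48.10 cm.
Mirror equation: 1/d_i = 1/f − 1/d_o = 1/(48.10) − 1/(23.0) = 0.02079 − 0.04348 = -0.02269, so d_i = -44.1 cm.
The image is virtual, upright and enlarged, behind the mirror.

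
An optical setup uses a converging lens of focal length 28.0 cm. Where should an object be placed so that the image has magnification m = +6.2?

23.5 cm

m = −d_i/d_o ⇒ d_i = −m·d_o.
1/f = 1/d_o + 1/d_i = 1/d_o − 1/(m·d_o) = (1 − 1/m)/d_o, so d_o = f(1 − 1/m) = (28.00)(1 − 1/(+6.2)) = 23.5 cm.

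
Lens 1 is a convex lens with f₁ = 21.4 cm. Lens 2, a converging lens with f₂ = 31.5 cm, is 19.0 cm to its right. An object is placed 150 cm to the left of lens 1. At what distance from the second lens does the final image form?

5.01 cm

Lens 1: 1/d_i1 = 1/f₁ − 1/d_o1 = 1/(21.4) − 1/(150) = 0.04006, so d_i1 = 24.96 cm.
The intermediate image is 24.96 cm to the right of lens 1, which lies 5.960 cm to the right of lens 2 — a virtual object — so d_o2 = −5.960 cm.
Lens 2: 1/d_i2 = 1/f₂ − 1/d_o2 = 1/(31.5) − 1/(-5.960) = 0.1995, so d_i2 = 5.01 cm.
The final image is real, 5.01 cm to the right of lens 2 (overall magnification ≈ -0.14).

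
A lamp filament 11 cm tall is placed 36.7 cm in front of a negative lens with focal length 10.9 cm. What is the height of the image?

2.52 cm

For a negative lens, f = -10.9 cm.
1/d_i = 1/f − 1/d_o = 1/(-10.90) − 1/(36.7) = -0.1190, so d_i = -8.404 cm.
m = −d_i/d_o = +0.2290.
|h_i| = |m|·h_o = 0.2290 × 11 = 2.52 cm. The image is virtual, upright and reduced, on the same side as the object.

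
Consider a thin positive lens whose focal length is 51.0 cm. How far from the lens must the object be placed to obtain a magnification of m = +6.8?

m = −d_i/d_o ⇒ d_i = −m·d_o.
1/f = 1/d_o + 1/d_i = 1/d_o − 1/(m·d_o) = (1 − 1/m)/d_o, so d_o = f(1 − 1/m) = (51.00)(1 − 1/(+6.8)) = 43.5 cm.

43.5 cm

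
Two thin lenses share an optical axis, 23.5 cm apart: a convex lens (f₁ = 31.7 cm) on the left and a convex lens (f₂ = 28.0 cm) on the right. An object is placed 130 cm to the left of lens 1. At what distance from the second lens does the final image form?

Lens 1: 1/d_i1 = 1/f₁ − 1/d_o1 = 1/(31.7) − 1/(130) = 0.02385, so d_i1 = 41.92 cm.
The intermediate image is 41.92 cm to the right of lens 1, which lies 18.42 cm to the right of lens 2 — a virtual object — so d_o2 = −18.42 cm.
Lens 2: 1/d_i2 = 1/f₂ − 1/d_o2 = 1/(28.0) − 1/(-18.42) = 0.09000, so d_i2 = 11.1 cm.
The final image is real, 11.1 cm to the right of lens 2 (overall magnification ≈ -0.19).

11.1 cm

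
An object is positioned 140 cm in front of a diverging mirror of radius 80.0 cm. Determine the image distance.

31.1 cm

f = R/2 = 80.0/2 = 40.00 cm; for a diverging mirror, f = -40.00 cm.
Mirror equation: 1/v = 1/f − 1/u = 1/(-40.00) − 1/(140) = -0.02500 − 0.007143 = -0.03214, so v = -31.1 cm.
The image is virtual, upright and reduced, behind the mirror.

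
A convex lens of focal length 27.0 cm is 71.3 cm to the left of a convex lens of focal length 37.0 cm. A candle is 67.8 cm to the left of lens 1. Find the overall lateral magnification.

Lens 1: 1/d_i1 = 1/(27.0) − 1/(67.8) = 0.02229, so d_i1 = 44.87 cm; m₁ = −d_i1/d_o1 = -0.6618.
d_o2 = 71.3 − (44.87) = 26.43 cm.
Lens 2: 1/d_i2 = 1/(37.0) − 1/(26.43) = -0.01081, so d_i2 = -92.52 cm; m₂ = −d_i2/d_o2 = +3.500.
m = m₁·m₂ = (-0.6618)(+3.500) = -2.32.

m = -2.32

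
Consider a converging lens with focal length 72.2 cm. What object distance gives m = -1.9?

m = −d_i/d_o ⇒ d_i = −m·d_o.
1/f = 1/d_o + 1/d_i = 1/d_o − 1/(m·d_o) = (1 − 1/m)/d_o, so d_o = f(1 − 1/m) = (72.20)(1 − 1/(-1.9)) = 110 cm.

110 cm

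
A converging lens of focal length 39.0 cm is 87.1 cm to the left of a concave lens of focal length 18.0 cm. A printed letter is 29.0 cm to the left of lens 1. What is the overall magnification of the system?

Lens 1: 1/d_i1 = 1/(39.0) − 1/(29.0) = -0.008842, so d_i1 = -113.1 cm; m₁ = −d_i1/d_o1 = +3.900.
d_o2 = 87.1 − (-113.1) = 200.2 cm.
f₂ = −18.0 cm (diverging).
Lens 2: 1/d_i2 = 1/(-18.0) − 1/(200.2) = -0.06055, so d_i2 = -16.52 cm; m₂ = −d_i2/d_o2 = +0.08249.
m = m₁·m₂ = (+3.900)(+0.08249) = +0.322.

m = +0.322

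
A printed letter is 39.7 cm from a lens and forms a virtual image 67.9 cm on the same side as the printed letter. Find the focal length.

Virtual image ⇒ d_i = −67.9 cm.
1/f = 1/d_o + 1/d_i = 1/(39.7) + 1/(-67.9) = 0.01046, so f = 95.6 cm.
Since f is positive, the lens is converging.

f = 95.6 cm (converging)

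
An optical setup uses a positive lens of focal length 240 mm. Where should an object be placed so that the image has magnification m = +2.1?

m = −d_i/d_o ⇒ d_i = −m·d_o.
1/f = 1/d_o + 1/d_i = 1/d_o − 1/(m·d_o) = (1 − 1/m)/d_o, so d_o = f(1 − 1/m) = (240.0)(1 − 1/(+2.1)) = 126 mm.

126 mm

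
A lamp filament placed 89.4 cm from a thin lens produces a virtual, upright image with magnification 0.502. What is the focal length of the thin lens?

m = −d_i/d_o ⇒ d_i = −m·d_o = −(+0.502)·(89.4) = -44.88 cm.
1/f = 1/d_o + 1/d_i = 1/(89.4) + 1/(-44.88) = -0.01110, so f = -90.1 cm.
Since f is negative, the thin lens is diverging.

f = -90.1 cm (diverging)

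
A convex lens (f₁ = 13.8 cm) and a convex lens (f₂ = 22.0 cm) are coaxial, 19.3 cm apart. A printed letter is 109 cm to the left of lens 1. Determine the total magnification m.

m = -0.172

Lens 1: 1/d_i1 = 1/(13.8) − 1/(109) = 0.06329, so d_i1 = 15.80 cm; m₁ = −d_i1/d_o1 = -0.1450.
d_o2 = 19.3 − (15.80) = 3.500 cm.
Lens 2: 1/d_i2 = 1/(22.0) − 1/(3.500) = -0.2403, so d_i2 = -4.162 cm; m₂ = −d_i2/d_o2 = +1.189.
m = m₁·m₂ = (-0.1450)(+1.189) = -0.172.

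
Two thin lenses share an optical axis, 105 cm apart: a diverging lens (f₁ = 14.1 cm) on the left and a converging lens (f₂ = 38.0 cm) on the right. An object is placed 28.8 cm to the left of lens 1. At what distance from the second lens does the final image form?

Lens 1 is diverging, so f₁ = −14.1 cm.
Lens 1: 1/d_i1 = 1/f₁ − 1/d_o1 = 1/(-14.1) − 1/(28.8) = -0.1056, so d_i1 = -9.466 cm.
The intermediate image is 9.466 cm to the left of lens 1 (virtual), which is 105 − (-9.466) = 114.5 cm to the left of lens 2, so d_o2 = +114.5 cm.
Lens 2: 1/d_i2 = 1/f₂ − 1/d_o2 = 1/(38.0) − 1/(114.5) = 0.01758, so d_i2 = 56.9 cm.
The final image is real, 56.9 cm to the right of lens 2 (overall magnification ≈ -0.16).

56.9 cm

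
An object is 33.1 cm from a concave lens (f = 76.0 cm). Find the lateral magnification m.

For a concave lens, f = -76.0 cm.
1/d_i = 1/f − 1/d_o = 1/(-76.00) − 1/(33.1) = -0.04337, so d_i = -23.06 cm.
m = −d_i/d_o = −(-23.06)/(33.1) = +0.697.
The image is virtual, upright and reduced, on the same side as the object.

m = +0.697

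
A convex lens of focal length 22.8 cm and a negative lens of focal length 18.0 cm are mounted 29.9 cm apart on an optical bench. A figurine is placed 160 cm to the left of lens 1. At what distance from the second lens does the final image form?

Lens 1: 1/d_i1 = 1/f₁ − 1/d_o1 = 1/(22.8) − 1/(160) = 0.03761, so d_i1 = 26.59 cm.
The intermediate image is 26.59 cm to the right of lens 1, which is 29.9 − (26.59) = 3.310 cm to the left of lens 2, so d_o2 = +3.310 cm.
Lens 2 is diverging, so f₂ = −18.0 cm.
Lens 2: 1/d_i2 = 1/f₂ − 1/d_o2 = 1/(-18.0) − 1/(3.310) = -0.3577, so d_i2 = -2.80 cm.
The final image is virtual, 2.80 cm to the left of lens 2 (overall magnification ≈ -0.14).

2.80 cm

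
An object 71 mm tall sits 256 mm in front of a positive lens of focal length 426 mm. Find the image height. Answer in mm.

1/d_i = 1/f − 1/d_o = 1/(426.0) − 1/(256) = -0.001559, so d_i = -641.5 mm.
m = −d_i/d_o = +2.506.
|h_i| = |m|·h_o = 2.506 × 71 = 178 mm. The image is virtual, upright and enlarged, on the same side as the object.

178 mm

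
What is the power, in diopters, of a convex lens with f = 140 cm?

f = 140 cm = 1.40 m.
P = 1/f = 1/(1.40 m) = +0.714 D.

P = +0.714 D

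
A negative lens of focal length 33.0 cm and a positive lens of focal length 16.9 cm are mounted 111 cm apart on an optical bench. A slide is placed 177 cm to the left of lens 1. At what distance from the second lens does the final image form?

Lens 1 is diverging, so f₁ = −33.0 cm.
Lens 1: 1/d_i1 = 1/f₁ − 1/d_o1 = 1/(-33.0) − 1/(177) = -0.03595, so d_i1 = -27.81 cm.
The intermediate image is 27.81 cm to the left of lens 1 (virtual), which is 111 − (-27.81) = 138.8 cm to the left of lens 2, so d_o2 = +138.8 cm.
Lens 2: 1/d_i2 = 1/f₂ − 1/d_o2 = 1/(16.9) − 1/(138.8) = 0.05197, so d_i2 = 19.2 cm.
The final image is real, 19.2 cm to the right of lens 2 (overall magnification ≈ -0.022).

19.2 cm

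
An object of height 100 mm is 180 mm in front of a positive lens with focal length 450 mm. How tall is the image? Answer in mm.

167 mm

1/d_i = 1/f − 1/d_o = 1/(450.0) − 1/(180) = -0.003333, so d_i = -300.0 mm.
m = −d_i/d_o = +1.667.
|h_i| = |m|·h_o = 1.667 × 100 = 167 mm. The image is virtual, upright and enlarged, on the same side as the object.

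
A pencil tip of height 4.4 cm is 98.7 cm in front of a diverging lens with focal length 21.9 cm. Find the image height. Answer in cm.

For a diverging lens, f = -21.9 cm.
1/d_i = 1/f − 1/d_o = 1/(-21.90) − 1/(98.7) = -0.05579, so d_i = -17.92 cm.
m = −d_i/d_o = +0.1816.
|h_i| = |m|·h_o = 0.1816 × 4.4 = 0.799 cm. The image is virtual, upright and reduced, on the same side as the object.

0.799 cm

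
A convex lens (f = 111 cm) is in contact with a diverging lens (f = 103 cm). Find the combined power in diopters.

P₁ = 1/f₁ = 1/(1.11 m) = +0.9009 D; P₂ = 1/f₂ = 1/(-1.03 m) = -0.9709 D.
For thin lenses in contact, P = P₁ + P₂ = (+0.9009) + (-0.9709) = -0.0700 D.

P = -0.0700 D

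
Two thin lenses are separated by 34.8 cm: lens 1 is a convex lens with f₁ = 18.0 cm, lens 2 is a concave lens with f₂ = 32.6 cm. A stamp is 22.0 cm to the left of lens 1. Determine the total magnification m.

Lens 1: 1/d_i1 = 1/(18.0) − 1/(22.0) = 0.01010, so d_i1 = 99.00 cm; m₁ = −d_i1/d_o1 = -4.500.
d_o2 = 34.8 − (99.00) = -64.20 cm (virtual object).
f₂ = −32.6 cm (diverging).
Lens 2: 1/d_i2 = 1/(-32.6) − 1/(-64.20) = -0.01510, so d_i2 = -66.23 cm; m₂ = −d_i2/d_o2 = -1.032.
m = m₁·m₂ = (-4.500)(-1.032) = +4.64.

m = +4.64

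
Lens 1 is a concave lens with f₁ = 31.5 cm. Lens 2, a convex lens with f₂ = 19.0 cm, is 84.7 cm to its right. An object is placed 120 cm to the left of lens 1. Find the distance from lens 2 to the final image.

Lens 1 is diverging, so f₁ = −31.5 cm.
Lens 1: 1/d_i1 = 1/f₁ − 1/d_o1 = 1/(-31.5) − 1/(120) = -0.04008, so d_i1 = -24.95 cm.
The intermediate image is 24.95 cm to the left of lens 1 (virtual), which is 84.7 − (-24.95) = 109.7 cm to the left of lens 2, so d_o2 = +109.7 cm.
Lens 2: 1/d_i2 = 1/f₂ − 1/d_o2 = 1/(19.0) − 1/(109.7) = 0.04352, so d_i2 = 23.0 cm.
The final image is real, 23.0 cm to the right of lens 2 (overall magnification ≈ -0.044).

23.0 cm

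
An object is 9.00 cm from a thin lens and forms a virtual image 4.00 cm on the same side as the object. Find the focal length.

f = -7.20 cm (diverging)

Virtual image ⇒ d_i = −4.00 cm.
1/f = 1/d_o + 1/d_i = 1/(9.00) + 1/(-4.00) = -0.1389, so f = -7.20 cm.
Since f is negative, the thin lens is diverging.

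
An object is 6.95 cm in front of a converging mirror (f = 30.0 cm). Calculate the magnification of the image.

m = +1.30

1/d_i = 1/f − 1/d_o = 1/(30.00) − 1/(6.95) = -0.1106, so d_i = -9.046 cm.
m = −d_i/d_o = −(-9.046)/(6.95) = +1.30.
The image is virtual, upright and enlarged, behind the mirror.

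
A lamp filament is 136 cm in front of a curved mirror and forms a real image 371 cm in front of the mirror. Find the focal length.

Real image ⇒ d_i = +371 cm.
1/f = 1/d_o + 1/d_i = 1/(136) + 1/(371) = 0.01005, so f = 99.5 cm.
Since f is positive, the curved mirror is concave.

f = 99.5 cm (concave)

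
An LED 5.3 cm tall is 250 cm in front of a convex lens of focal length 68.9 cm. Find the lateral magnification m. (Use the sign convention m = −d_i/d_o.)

m = -0.380

1/d_i = 1/f − 1/d_o = 1/(68.90) − 1/(250) = 0.01051, so d_i = 95.11 cm.
m = −d_i/d_o = −(95.11)/(250) = -0.380.
The image is real, inverted and reduced, on the far side of the lens.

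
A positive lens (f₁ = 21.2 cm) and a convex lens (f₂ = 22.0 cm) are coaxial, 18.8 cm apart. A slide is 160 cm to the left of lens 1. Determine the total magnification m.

m = -0.122

Lens 1: 1/d_i1 = 1/(21.2) − 1/(160) = 0.04092, so d_i1 = 24.44 cm; m₁ = −d_i1/d_o1 = -0.1527.
d_o2 = 18.8 − (24.44) = -5.640 cm (virtual object).
Lens 2: 1/d_i2 = 1/(22.0) − 1/(-5.640) = 0.2228, so d_i2 = 4.489 cm; m₂ = −d_i2/d_o2 = +0.7959.
m = m₁·m₂ = (-0.1527)(+0.7959) = -0.122.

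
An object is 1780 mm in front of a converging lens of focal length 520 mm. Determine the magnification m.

m = -0.413

1/d_i = 1/f − 1/d_o = 1/(520.0) − 1/(1780) = 0.001361, so d_i = 734.6 mm.
m = −d_i/d_o = −(734.6)/(1780) = -0.413.
The image is real, inverted and reduced, on the far side of the lens.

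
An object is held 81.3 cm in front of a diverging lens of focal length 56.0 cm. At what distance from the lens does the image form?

33.2 cm

For a diverging lens, f = -56.0 cm.
Lens equation: 1/d_i = 1/f − 1/d_o = 1/(-56.00) − 1/(81.3) = -0.01786 − 0.01230 = -0.03016, so d_i = -33.2 cm.
The image is virtual, upright and reduced, on the same side as the object.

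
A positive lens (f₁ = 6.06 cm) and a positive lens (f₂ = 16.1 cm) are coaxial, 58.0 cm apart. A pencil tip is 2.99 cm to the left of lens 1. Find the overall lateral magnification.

m = -0.665

Lens 1: 1/d_i1 = 1/(6.06) − 1/(2.99) = -0.1694, so d_i1 = -5.902 cm; m₁ = −d_i1/d_o1 = +1.974.
d_o2 = 58.0 − (-5.902) = 63.90 cm.
Lens 2: 1/d_i2 = 1/(16.1) − 1/(63.90) = 0.04646, so d_i2 = 21.52 cm; m₂ = −d_i2/d_o2 = -0.3368.
m = m₁·m₂ = (+1.974)(-0.3368) = -0.665.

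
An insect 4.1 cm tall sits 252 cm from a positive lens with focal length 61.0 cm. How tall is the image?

1.31 cm

1/d_i = 1/f − 1/d_o = 1/(61.00) − 1/(252) = 0.01243, so d_i = 80.48 cm.
m = −d_i/d_o = -0.3194.
|h_i| = |m|·h_o = 0.3194 × 4.1 = 1.31 cm. The image is real, inverted and reduced, on the far side of the lens.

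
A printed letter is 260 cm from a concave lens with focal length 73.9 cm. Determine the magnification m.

m = +0.221

For a concave lens, f = -73.9 cm.
1/d_i = 1/f − 1/d_o = 1/(-73.90) − 1/(260) = -0.01738, so d_i = -57.54 cm.
m = −d_i/d_o = −(-57.54)/(260) = +0.221.
The image is virtual, upright and reduced, on the same side as the object.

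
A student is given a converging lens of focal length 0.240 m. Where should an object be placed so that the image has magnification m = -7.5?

0.272 m

m = −d_i/d_o ⇒ d_i = −m·d_o.
1/f = 1/d_o + 1/d_i = 1/d_o − 1/(m·d_o) = (1 − 1/m)/d_o, so d_o = f(1 − 1/m) = (0.2400)(1 − 1/(-7.5)) = 0.272 m.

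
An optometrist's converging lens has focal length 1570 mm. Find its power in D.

f = 157 cm = 1.57 m.
P = 1/f = 1/(1.57 m) = +0.637 D.

P = +0.637 D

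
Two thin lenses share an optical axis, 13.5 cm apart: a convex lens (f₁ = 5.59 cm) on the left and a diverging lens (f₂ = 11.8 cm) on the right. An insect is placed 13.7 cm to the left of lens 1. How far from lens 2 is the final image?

3.02 cm

Lens 1: 1/d_i1 = 1/f₁ − 1/d_o1 = 1/(5.59) − 1/(13.7) = 0.1059, so d_i1 = 9.443 cm.
The intermediate image is 9.443 cm to the right of lens 1, which is 13.5 − (9.443) = 4.057 cm to the left of lens 2, so d_o2 = +4.057 cm.
Lens 2 is diverging, so f₂ = −11.8 cm.
Lens 2: 1/d_i2 = 1/f₂ − 1/d_o2 = 1/(-11.8) − 1/(4.057) = -0.3312, so d_i2 = -3.02 cm.
The final image is virtual, 3.02 cm to the left of lens 2 (overall magnification ≈ -0.51).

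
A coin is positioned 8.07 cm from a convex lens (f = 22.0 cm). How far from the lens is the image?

12.7 cm

Thin-lens equation: 1/d_i = 1/f − 1/d_o = 1/(22.00) − 1/(8.07) = 0.04545 − 0.1239 = -0.07846, so d_i = -12.7 cm.
The image is virtual, upright and enlarged, on the same side as the object.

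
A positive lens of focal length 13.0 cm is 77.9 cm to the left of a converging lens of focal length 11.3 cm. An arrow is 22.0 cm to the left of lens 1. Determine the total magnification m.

Lens 1: 1/d_i1 = 1/(13.0) − 1/(22.0) = 0.03147, so d_i1 = 31.78 cm; m₁ = −d_i1/d_o1 = -1.445.
d_o2 = 77.9 − (31.78) = 46.12 cm.
Lens 2: 1/d_i2 = 1/(11.3) − 1/(46.12) = 0.06681, so d_i2 = 14.97 cm; m₂ = −d_i2/d_o2 = -0.3245.
m = m₁·m₂ = (-1.445)(-0.3245) = +0.469.

m = +0.469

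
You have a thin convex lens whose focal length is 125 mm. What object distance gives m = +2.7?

78.7 mm

m = −d_i/d_o ⇒ d_i = −m·d_o.
1/f = 1/d_o + 1/d_i = 1/d_o − 1/(m·d_o) = (1 − 1/m)/d_o, so d_o = f(1 − 1/m) = (125.0)(1 − 1/(+2.7)) = 78.7 mm.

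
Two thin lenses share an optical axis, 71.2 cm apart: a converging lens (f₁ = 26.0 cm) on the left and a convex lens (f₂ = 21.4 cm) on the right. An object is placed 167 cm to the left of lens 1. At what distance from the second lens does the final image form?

Lens 1: 1/d_i1 = 1/f₁ − 1/d_o1 = 1/(26.0) − 1/(167) = 0.03247, so d_i1 = 30.79 cm.
The intermediate image is 30.79 cm to the right of lens 1, which is 71.2 − (30.79) = 40.41 cm to the left of lens 2, so d_o2 = +40.41 cm.
Lens 2: 1/d_i2 = 1/f₂ − 1/d_o2 = 1/(21.4) − 1/(40.41) = 0.02198, so d_i2 = 45.5 cm.
The final image is real, 45.5 cm to the right of lens 2 (overall magnification ≈ 0.21).

45.5 cm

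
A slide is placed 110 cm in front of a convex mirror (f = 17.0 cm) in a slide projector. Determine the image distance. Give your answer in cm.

For a convex mirror, f = -17.0 cm.
Mirror equation: 1/s_i = 1/f − 1/s_o = 1/(-17.00) − 1/(110) = -0.05882 − 0.009091 = -0.06791, so s_i = -14.7 cm.
The image is virtual, upright and reduced, behind the mirror.

14.7 cm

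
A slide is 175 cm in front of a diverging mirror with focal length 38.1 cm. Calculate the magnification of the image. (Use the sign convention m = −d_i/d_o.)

m = +0.179

For a diverging mirror, f = -38.1 cm.
1/d_i = 1/f − 1/d_o = 1/(-38.10) − 1/(175) = -0.03196, so d_i = -31.29 cm.
m = −d_i/d_o = −(-31.29)/(175) = +0.179.
The image is virtual, upright and reduced, behind the mirror.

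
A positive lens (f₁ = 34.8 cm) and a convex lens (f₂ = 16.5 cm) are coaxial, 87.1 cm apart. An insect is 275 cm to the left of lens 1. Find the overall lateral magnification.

m = +0.0777

Lens 1: 1/d_i1 = 1/(34.8) − 1/(275) = 0.02510, so d_i1 = 39.84 cm; m₁ = −d_i1/d_o1 = -0.1449.
d_o2 = 87.1 − (39.84) = 47.26 cm.
Lens 2: 1/d_i2 = 1/(16.5) − 1/(47.26) = 0.03945, so d_i2 = 25.35 cm; m₂ = −d_i2/d_o2 = -0.5364.
m = m₁·m₂ = (-0.1449)(-0.5364) = +0.0777.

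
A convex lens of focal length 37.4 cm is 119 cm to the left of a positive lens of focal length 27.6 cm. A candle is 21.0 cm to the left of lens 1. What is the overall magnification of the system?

m = -0.452

Lens 1: 1/d_i1 = 1/(37.4) − 1/(21.0) = -0.02088, so d_i1 = -47.89 cm; m₁ = −d_i1/d_o1 = +2.280.
d_o2 = 119 − (-47.89) = 166.9 cm.
Lens 2: 1/d_i2 = 1/(27.6) − 1/(166.9) = 0.03024, so d_i2 = 33.07 cm; m₂ = −d_i2/d_o2 = -0.1981.
m = m₁·m₂ = (+2.280)(-0.1981) = -0.452.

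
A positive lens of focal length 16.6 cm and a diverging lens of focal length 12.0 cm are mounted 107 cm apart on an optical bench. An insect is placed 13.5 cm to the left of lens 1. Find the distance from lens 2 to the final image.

Lens 1: 1/d_i1 = 1/f₁ − 1/d_o1 = 1/(16.6) − 1/(13.5) = -0.01383, so d_i1 = -72.29 cm.
The intermediate image is 72.29 cm to the left of lens 1 (virtual), which is 107 − (-72.29) = 179.3 cm to the left of lens 2, so d_o2 = +179.3 cm.
Lens 2 is diverging, so f₂ = −12.0 cm.
Lens 2: 1/d_i2 = 1/f₂ − 1/d_o2 = 1/(-12.0) − 1/(179.3) = -0.08891, so d_i2 = -11.2 cm.
The final image is virtual, 11.2 cm to the left of lens 2 (overall magnification ≈ 0.34).

11.2 cm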